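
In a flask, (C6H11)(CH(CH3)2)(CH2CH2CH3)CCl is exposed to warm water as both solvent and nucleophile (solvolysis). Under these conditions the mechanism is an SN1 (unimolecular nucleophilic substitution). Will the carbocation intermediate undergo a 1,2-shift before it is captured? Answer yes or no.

no

The first-formed carbocation is tertiary.
No single 1,2-shift to an adjacent carbon would produce a more-substituted cation than the one already present, so no rearrangement occurs.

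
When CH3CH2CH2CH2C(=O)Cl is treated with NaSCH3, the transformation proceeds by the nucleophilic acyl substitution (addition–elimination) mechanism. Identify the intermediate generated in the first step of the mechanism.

tetrahedral intermediate

Step 1: A lone pair on the S of CH3S⁻ attacks the electrophilic acyl carbon; the π(C=O) electrons move onto oxygen, giving a tetrahedral intermediate.
After step 1 the species present is a tetrahedral intermediate.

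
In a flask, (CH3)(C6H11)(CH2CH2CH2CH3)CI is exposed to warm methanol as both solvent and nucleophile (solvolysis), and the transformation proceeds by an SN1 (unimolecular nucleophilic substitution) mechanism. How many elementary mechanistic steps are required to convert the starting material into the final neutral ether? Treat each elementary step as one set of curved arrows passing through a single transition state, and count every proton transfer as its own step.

3

Step 1: The C–I bond breaks with both electrons going to the iodide; I⁻ leaves and a tertiary carbocation remains.
(No 1,2-shift: no single shift to an adjacent carbon would give a more stable cation.)
Step 2: CH3OH donates an oxygen lone pair into the empty p orbital of the cation, giving a protonated ether (an oxonium ion).
Step 3: Proton transfer from the O–H of the oxonium ion to a solvent molecule delivers the neutral ether.
Total: 3 elementary steps.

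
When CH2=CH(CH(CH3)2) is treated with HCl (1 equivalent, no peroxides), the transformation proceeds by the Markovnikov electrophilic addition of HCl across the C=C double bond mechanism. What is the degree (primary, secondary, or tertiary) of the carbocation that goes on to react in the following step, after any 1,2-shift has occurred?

Step 1: The π electrons of the C=C bond attack a proton of HCl; Markovnikov addition places the new C–H on the less-substituted alkene carbon, so the positive charge ends up on the more-substituted carbon — a secondary carbocation. The H–Cl bond breaks heterolytically, releasing Cl⁻.
Step 2: Carbocation rearrangement: a 1,2-hydride shift from the adjacent isopropyl carbon converts the initially-formed secondary cation into the more stable tertiary cation.
The cation rearranges from secondary to tertiary via a 1,2-hydride shift from the adjacent isopropyl carbon; the tertiary cation is what reacts next.

tertiary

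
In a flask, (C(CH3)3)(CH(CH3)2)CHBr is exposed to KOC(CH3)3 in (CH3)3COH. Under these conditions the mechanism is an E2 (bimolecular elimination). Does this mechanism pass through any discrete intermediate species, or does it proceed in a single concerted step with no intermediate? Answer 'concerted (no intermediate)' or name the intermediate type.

concerted (no intermediate)

In one step, (CH3)3CO⁻ pulls off a β-proton, the C–Br bond cleaves, and a C=C double bond forms between the α- and β-carbons (E2, anti elimination).
All bond changes occur in one transition state; no discrete intermediate is formed.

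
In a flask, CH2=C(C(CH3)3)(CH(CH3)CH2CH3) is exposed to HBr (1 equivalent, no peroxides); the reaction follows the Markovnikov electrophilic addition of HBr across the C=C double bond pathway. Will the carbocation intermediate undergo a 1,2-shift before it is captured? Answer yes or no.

The first-formed carbocation is tertiary.
No single 1,2-shift to an adjacent carbon would produce a more-substituted cation than the one already present, so no rearrangement occurs.

no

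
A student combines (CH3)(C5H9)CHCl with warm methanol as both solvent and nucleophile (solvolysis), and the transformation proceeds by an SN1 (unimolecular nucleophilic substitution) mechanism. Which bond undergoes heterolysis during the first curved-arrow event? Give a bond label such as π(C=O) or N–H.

C–Cl

Step 1: Ionisation: the C–Cl σ-bond cleaves heterolytically; both bonding electrons depart with Cl⁻, leaving a secondary carbocation at the α-carbon.
The bond broken in this step is the C–Cl bond.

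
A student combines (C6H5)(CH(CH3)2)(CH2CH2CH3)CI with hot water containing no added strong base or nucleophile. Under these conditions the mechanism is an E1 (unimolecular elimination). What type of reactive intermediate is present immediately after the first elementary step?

Step 1: Unassisted departure of I⁻ (taking the C–I bonding pair) generates a tertiary carbocation.
After step 1 the species present is a tertiary carbocation.

tertiary carbocation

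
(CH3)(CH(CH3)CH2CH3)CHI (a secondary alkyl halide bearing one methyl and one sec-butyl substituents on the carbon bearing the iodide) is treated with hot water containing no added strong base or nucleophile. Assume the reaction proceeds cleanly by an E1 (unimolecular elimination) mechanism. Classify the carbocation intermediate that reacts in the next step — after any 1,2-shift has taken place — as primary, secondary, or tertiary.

tertiary

Step 1: The C–I bond breaks with both electrons going to the iodide; I⁻ leaves and a secondary carbocation remains.
Step 2: A 1,2-hydride shift from the adjacent sec-butyl carbon moves the positive charge from the secondary centre to an adjacent carbon, generating a more stable tertiary carbocation.
The cation rearranges from secondary to tertiary via a 1,2-hydride shift from the adjacent sec-butyl carbon; the tertiary cation is what reacts next.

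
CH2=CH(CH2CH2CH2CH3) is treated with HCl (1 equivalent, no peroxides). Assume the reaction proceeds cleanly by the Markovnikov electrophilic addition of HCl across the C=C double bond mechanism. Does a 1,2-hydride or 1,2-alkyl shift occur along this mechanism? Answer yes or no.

no

The first-formed carbocation is secondary.
No single 1,2-shift to an adjacent carbon would produce a more-substituted cation than the one already present, so no rearrangement occurs.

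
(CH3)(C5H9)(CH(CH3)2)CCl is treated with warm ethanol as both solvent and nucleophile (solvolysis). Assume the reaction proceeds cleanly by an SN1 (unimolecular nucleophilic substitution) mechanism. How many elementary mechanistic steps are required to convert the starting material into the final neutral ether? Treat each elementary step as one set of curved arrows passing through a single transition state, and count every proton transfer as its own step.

3

Step 1: Rate-determining heterolysis of the C–Cl bond gives Cl⁻ and a tertiary carbocation.
(No 1,2-shift: no single shift to an adjacent carbon would give a more stable cation.)
Step 2: Nucleophilic capture: the oxygen of CH3CH2OH bonds to the cationic carbon, producing an oxonium-ion intermediate.
Step 3: A second solvent molecule removes the proton on oxygen, giving the neutral ether product.
Total: 3 elementary steps.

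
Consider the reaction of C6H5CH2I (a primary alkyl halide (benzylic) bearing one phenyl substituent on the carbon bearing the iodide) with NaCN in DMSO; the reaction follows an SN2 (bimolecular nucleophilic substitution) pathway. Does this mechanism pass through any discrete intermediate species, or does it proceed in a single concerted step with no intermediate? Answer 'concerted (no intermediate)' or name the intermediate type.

concerted (no intermediate)

CN⁻ attacks the back face of the α-carbon while I⁻ departs with the C–I bonding pair — a single concerted displacement through a pentacoordinate transition state.
All bond changes occur in one transition state; no discrete intermediate is formed.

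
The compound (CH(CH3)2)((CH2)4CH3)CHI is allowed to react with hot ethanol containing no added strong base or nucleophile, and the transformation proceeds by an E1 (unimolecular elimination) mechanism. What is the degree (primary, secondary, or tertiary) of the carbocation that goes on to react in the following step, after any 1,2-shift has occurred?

tertiary

Step 1: Ionisation: the C–I σ-bond cleaves heterolytically; both bonding electrons depart with I⁻, leaving a secondary carbocation at the α-carbon.
Step 2: Carbocation rearrangement: a 1,2-hydride shift from the adjacent isopropyl carbon converts the initially-formed secondary cation into the more stable tertiary cation.
The cation rearranges from secondary to tertiary via a 1,2-hydride shift from the adjacent isopropyl carbon; the tertiary cation is what reacts next.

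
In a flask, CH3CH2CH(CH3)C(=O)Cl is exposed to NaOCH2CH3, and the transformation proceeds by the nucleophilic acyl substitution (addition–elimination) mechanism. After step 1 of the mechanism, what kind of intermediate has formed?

tetrahedral intermediate

Step 1: Nucleophilic addition of CH3CH2O⁻ to the acyl carbon breaks the π(C=O) bond and yields a tetrahedral, anionic intermediate.
After step 1 the species present is a tetrahedral intermediate.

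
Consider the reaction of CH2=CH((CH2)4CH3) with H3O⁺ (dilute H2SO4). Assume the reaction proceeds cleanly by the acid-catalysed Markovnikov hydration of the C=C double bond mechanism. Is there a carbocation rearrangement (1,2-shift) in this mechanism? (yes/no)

The first-formed carbocation is secondary.
No single 1,2-shift to an adjacent carbon would produce a more-substituted cation than the one already present, so no rearrangement occurs.

no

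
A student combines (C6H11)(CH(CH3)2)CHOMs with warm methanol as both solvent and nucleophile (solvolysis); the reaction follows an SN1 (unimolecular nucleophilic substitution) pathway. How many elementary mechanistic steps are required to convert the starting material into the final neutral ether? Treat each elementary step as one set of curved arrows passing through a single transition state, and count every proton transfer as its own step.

4

Step 1: Ionisation: the C–O σ-bond cleaves heterolytically; both bonding electrons depart with MsO⁻, leaving a secondary carbocation at the α-carbon.
Step 2: A hydride (H with its bonding pair) migrates from the adjacent cyclohexyl carbon to the cationic centre — a 1,2-hydride shift — upgrading the secondary cation to a tertiary one.
Step 3: CH3OH donates an oxygen lone pair into the empty p orbital of the cation, giving a protonated ether (an oxonium ion).
Step 4: Deprotonation of the oxonium oxygen by solvent methanol yields the neutral ether.
Total: 4 elementary steps.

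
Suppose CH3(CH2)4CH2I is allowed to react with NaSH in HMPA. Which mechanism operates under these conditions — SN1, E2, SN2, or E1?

SN2

Conditions: a primary substrate with a strong nucleophile in the polar aprotic solvent HMPA.
These conditions are the textbook signature of the SN2 pathway.
An unhindered substrate with a strong nucleophile in a polar aprotic solvent favours one-step backside displacement.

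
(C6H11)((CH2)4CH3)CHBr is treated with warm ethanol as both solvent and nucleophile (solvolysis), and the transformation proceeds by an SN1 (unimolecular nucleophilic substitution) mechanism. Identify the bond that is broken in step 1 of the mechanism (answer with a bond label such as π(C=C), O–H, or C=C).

Step 1: Rate-determining heterolysis of the C–Br bond gives Br⁻ and a secondary carbocation.
The bond broken in this step is the C–Br bond.

C–Br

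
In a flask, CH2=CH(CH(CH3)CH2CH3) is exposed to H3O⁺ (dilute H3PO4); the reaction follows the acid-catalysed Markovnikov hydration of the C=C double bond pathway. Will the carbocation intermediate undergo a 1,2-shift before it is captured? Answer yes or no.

The first-formed carbocation is secondary.
The adjacent sec-butyl carbon already bears 2 other carbon substituents and has a hydrogen to migrate; after a 1,2-hydride shift from that carbon the positive charge sits on a tertiary centre.
Tertiary is more stable than secondary, so the shift occurs.

yes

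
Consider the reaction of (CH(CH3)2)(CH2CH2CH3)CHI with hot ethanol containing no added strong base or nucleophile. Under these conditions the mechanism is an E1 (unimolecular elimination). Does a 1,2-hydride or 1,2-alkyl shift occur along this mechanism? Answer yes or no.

The first-formed carbocation is secondary.
The adjacent isopropyl carbon already bears 2 other carbon substituents and has a hydrogen to migrate; after a 1,2-hydride shift from that carbon the positive charge sits on a tertiary centre.
Tertiary is more stable than secondary, so the shift occurs.

yes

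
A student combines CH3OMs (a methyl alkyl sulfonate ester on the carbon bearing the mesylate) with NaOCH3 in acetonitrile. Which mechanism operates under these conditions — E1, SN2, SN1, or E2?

Conditions: a methyl substrate with a strong nucleophile in the polar aprotic solvent acetonitrile.
These conditions are the textbook signature of the SN2 pathway.
An unhindered substrate with a strong nucleophile in a polar aprotic solvent favours one-step backside displacement.

SN2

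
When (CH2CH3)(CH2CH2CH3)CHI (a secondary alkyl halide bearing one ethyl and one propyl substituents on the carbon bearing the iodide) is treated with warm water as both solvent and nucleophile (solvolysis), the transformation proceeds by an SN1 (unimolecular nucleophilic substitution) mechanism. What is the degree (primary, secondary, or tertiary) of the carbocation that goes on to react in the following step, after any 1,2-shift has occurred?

Step 1: The C–I bond breaks with both electrons going to the iodide; I⁻ leaves and a secondary carbocation remains.
No single 1,2-shift to an adjacent carbon would give a more-substituted cation, so no rearrangement occurs.

secondary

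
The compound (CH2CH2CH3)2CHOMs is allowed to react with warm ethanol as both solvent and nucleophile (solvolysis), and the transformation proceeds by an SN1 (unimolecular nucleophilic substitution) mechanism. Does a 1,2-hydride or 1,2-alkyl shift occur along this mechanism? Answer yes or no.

no

The first-formed carbocation is secondary.
No single 1,2-shift to an adjacent carbon would produce a more-substituted cation than the one already present, so no rearrangement occurs.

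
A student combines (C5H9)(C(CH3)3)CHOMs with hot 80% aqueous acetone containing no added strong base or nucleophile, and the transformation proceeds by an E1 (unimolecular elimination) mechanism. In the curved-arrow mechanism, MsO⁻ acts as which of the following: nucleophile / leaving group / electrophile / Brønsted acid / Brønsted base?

Step 1: Rate-determining heterolysis of the C–O bond gives MsO⁻ and a secondary carbocation.
MsO⁻ departs with both electrons of the breaking σ-bond — that is the definition of a leaving group.

leaving group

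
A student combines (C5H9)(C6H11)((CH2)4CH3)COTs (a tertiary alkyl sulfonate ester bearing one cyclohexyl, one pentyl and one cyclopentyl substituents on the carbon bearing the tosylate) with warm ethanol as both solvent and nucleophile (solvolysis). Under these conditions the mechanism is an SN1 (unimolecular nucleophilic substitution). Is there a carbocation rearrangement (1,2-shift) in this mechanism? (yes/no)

no

The first-formed carbocation is tertiary.
No single 1,2-shift to an adjacent carbon would produce a more-substituted cation than the one already present, so no rearrangement occurs.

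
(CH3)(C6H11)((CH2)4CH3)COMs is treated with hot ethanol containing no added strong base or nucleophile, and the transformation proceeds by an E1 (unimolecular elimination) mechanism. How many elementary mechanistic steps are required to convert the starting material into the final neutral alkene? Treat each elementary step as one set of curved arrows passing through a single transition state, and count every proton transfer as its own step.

Step 1: Rate-determining heterolysis of the C–O bond gives MsO⁻ and a tertiary carbocation.
(No 1,2-shift: no single shift to an adjacent carbon would give a more stable cation.)
Step 2: An ethanol molecule (solvent) deprotonates a β-carbon; as the C–H bond breaks, those electrons form the new alkene π bond.
Total: 2 elementary steps.

2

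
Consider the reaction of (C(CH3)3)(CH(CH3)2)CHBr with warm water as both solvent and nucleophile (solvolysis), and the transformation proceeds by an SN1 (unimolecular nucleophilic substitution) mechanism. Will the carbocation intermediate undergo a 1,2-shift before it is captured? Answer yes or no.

yes

The first-formed carbocation is secondary.
The adjacent isopropyl carbon already bears 2 other carbon substituents and has a hydrogen to migrate; after a 1,2-hydride shift from that carbon the positive charge sits on a tertiary centre.
Tertiary is more stable than secondary, so the shift occurs.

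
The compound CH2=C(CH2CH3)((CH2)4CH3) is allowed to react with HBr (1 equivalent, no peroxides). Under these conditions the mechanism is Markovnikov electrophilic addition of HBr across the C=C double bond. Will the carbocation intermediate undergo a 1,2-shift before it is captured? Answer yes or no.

The first-formed carbocation is tertiary.
No single 1,2-shift to an adjacent carbon would produce a more-substituted cation than the one already present, so no rearrangement occurs.

no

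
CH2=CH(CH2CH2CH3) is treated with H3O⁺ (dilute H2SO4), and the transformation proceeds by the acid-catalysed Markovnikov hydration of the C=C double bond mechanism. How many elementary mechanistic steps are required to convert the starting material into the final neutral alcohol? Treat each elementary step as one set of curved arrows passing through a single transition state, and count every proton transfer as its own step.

Step 1: Electrophilic addition begins with the π(C=C) electrons forming a bond to the proton of H3O⁺. Following Markovnikov's rule, the resulting cation is secondary. H2O is released.
(No 1,2-shift: no single shift to an adjacent carbon would give a more stable cation.)
Step 2: Water acts as the nucleophile: an oxygen lone pair bonds to the cationic carbon, giving an oxonium-ion intermediate.
Step 3: Deprotonation of the oxonium ion by a water molecule delivers the neutral alcohol and regenerates the acid catalyst.
Total: 3 elementary steps.

3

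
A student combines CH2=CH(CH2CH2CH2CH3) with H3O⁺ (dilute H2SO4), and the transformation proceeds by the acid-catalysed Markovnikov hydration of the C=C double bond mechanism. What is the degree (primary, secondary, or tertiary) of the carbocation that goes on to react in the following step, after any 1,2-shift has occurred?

secondary

Step 1: Protonation of the alkene by H3O⁺: the π bond acts as the nucleophile and picks up H⁺, giving the more stable (Markovnikov) secondary carbocation. H2O is released.
No single 1,2-shift to an adjacent carbon would give a more-substituted cation, so no rearrangement occurs.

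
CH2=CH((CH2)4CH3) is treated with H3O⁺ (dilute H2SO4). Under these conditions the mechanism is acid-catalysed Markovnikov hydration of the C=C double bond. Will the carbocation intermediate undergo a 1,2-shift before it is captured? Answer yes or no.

The first-formed carbocation is secondary.
No single 1,2-shift to an adjacent carbon would produce a more-substituted cation than the one already present, so no rearrangement occurs.

no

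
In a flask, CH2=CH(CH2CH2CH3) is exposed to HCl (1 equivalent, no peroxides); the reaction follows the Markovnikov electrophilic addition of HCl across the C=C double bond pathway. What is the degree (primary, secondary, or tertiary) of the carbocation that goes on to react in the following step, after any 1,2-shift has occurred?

secondary

Step 1: Protonation of the alkene by HCl: the π bond acts as the nucleophile and picks up H⁺, giving the more stable (Markovnikov) secondary carbocation. The H–Cl bond breaks heterolytically, releasing Cl⁻.
No single 1,2-shift to an adjacent carbon would give a more-substituted cation, so no rearrangement occurs.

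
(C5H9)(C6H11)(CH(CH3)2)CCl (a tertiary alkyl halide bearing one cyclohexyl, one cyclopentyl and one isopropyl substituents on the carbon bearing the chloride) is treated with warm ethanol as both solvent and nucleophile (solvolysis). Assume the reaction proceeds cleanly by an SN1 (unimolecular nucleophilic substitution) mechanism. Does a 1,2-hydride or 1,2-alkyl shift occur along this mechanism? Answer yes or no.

no

The first-formed carbocation is tertiary.
No single 1,2-shift to an adjacent carbon would produce a more-substituted cation than the one already present, so no rearrangement occurs.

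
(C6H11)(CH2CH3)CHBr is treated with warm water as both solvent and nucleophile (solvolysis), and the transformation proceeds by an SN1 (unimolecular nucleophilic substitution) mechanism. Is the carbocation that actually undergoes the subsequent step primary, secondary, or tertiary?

Step 1: Ionisation: the C–Br σ-bond cleaves heterolytically; both bonding electrons depart with Br⁻, leaving a secondary carbocation at the α-carbon.
Step 2: Carbocation rearrangement: a 1,2-hydride shift from the adjacent cyclohexyl carbon converts the initially-formed secondary cation into the more stable tertiary cation.
The cation rearranges from secondary to tertiary via a 1,2-hydride shift from the adjacent cyclohexyl carbon; the tertiary cation is what reacts next.

tertiary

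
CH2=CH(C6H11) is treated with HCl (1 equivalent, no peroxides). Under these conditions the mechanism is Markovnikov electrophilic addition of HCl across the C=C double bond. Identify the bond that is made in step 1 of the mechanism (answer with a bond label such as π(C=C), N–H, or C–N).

C–H

Step 1: The π electrons of the C=C bond attack a proton of HCl; Markovnikov addition places the new C–H on the less-substituted alkene carbon, so the positive charge ends up on the more-substituted carbon — a secondary carbocation. The H–Cl bond breaks heterolytically, releasing Cl⁻.
The bond formed in this step is the C–H bond.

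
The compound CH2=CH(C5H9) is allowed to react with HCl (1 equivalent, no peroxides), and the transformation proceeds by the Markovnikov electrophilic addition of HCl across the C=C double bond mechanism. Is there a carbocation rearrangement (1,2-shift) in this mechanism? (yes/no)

The first-formed carbocation is secondary.
The adjacent cyclopentyl carbon already bears 2 other carbon substituents and has a hydrogen to migrate; after a 1,2-hydride shift from that carbon the positive charge sits on a tertiary centre.
Tertiary is more stable than secondary, so the shift occurs.

yes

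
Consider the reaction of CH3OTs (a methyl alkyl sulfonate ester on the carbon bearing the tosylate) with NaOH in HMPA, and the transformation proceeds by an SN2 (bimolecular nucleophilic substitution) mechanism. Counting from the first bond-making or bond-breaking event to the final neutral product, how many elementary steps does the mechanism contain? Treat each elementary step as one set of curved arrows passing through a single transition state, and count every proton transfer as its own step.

1

Step 1: OH⁻ attacks the back face of the α-carbon while TsO⁻ departs with the C–O bonding pair — a single concerted displacement through a pentacoordinate transition state.
Total: 1 elementary step.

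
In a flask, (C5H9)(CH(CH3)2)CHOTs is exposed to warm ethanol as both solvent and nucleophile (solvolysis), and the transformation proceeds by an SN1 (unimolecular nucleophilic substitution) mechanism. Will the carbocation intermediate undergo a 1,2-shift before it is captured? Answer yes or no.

The first-formed carbocation is secondary.
The adjacent cyclopentyl carbon already bears 2 other carbon substituents and has a hydrogen to migrate; after a 1,2-hydride shift from that carbon the positive charge sits on a tertiary centre.
Tertiary is more stable than secondary, so the shift occurs.

yes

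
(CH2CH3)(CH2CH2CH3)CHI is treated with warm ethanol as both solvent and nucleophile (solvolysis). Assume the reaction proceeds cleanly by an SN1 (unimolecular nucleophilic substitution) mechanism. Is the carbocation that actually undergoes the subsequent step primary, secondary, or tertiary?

Step 1: Ionisation: the C–I σ-bond cleaves heterolytically; both bonding electrons depart with I⁻, leaving a secondary carbocation at the α-carbon.
No single 1,2-shift to an adjacent carbon would give a more-substituted cation, so no rearrangement occurs.

secondary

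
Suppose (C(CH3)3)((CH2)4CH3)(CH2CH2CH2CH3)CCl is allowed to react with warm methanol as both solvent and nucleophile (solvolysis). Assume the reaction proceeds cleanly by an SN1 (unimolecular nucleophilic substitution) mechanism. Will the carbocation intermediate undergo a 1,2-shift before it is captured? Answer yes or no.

no

The first-formed carbocation is tertiary.
No single 1,2-shift to an adjacent carbon would produce a more-substituted cation than the one already present, so no rearrangement occurs.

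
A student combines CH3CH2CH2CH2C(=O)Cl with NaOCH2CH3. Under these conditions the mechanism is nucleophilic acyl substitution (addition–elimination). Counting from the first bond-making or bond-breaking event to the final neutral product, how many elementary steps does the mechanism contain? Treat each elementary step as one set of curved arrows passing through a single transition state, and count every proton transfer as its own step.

2

Step 1: CH3CH2O⁻ adds to the carbonyl carbon; the C=O π electrons shift onto oxygen and a tetrahedral alkoxide intermediate forms.
Step 2: Elimination step: re-formation of the carbonyl π bond drives out Cl⁻, giving the new acyl compound.
Total: 2 elementary steps.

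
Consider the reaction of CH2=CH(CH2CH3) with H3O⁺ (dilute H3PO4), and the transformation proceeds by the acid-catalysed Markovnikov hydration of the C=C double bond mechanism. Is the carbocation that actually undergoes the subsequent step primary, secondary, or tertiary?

secondary

Step 1: The π electrons of the C=C bond attack a proton of H3O⁺; Markovnikov addition places the new C–H on the less-substituted alkene carbon, so the positive charge ends up on the more-substituted carbon — a secondary carbocation. H2O is released.
No single 1,2-shift to an adjacent carbon would give a more-substituted cation, so no rearrangement occurs.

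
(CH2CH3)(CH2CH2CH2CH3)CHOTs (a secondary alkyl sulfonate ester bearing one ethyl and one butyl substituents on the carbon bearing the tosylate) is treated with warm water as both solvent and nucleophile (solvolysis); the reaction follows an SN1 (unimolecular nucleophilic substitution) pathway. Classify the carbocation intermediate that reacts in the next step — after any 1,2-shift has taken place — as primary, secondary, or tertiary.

secondary

Step 1: Rate-determining heterolysis of the C–O bond gives TsO⁻ and a secondary carbocation.
No single 1,2-shift to an adjacent carbon would give a more-substituted cation, so no rearrangement occurs.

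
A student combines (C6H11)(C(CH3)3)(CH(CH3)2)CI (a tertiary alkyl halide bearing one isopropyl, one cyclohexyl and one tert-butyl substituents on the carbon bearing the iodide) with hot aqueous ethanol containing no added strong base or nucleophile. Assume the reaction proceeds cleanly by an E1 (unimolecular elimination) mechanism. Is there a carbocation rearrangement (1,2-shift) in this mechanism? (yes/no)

no

The first-formed carbocation is tertiary.
No single 1,2-shift to an adjacent carbon would produce a more-substituted cation than the one already present, so no rearrangement occurs.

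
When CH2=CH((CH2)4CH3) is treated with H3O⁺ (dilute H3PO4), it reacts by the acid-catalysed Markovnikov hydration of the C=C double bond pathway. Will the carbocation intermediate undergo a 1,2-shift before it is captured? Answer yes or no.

no

The first-formed carbocation is secondary.
No single 1,2-shift to an adjacent carbon would produce a more-substituted cation than the one already present, so no rearrangement occurs.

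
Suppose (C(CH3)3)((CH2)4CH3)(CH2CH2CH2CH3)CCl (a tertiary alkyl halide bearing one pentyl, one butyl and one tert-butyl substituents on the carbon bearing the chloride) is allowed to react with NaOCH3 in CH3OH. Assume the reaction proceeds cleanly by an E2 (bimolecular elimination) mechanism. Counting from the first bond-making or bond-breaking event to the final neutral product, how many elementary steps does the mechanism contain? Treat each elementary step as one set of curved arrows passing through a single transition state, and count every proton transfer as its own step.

1

Step 1: Concerted anti-periplanar elimination: CH3O⁻ abstracts a β-H while Cl⁻ leaves, and the C–H electrons become the new C=C π bond — all in a single transition state.
Total: 1 elementary step.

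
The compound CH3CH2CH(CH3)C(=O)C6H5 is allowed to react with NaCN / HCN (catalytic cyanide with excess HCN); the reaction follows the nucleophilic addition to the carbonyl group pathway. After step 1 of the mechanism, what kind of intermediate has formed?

tetrahedral alkoxide intermediate

Step 1: A lone pair / filled orbital on CN⁻ attacks the electrophilic carbonyl carbon; the π(C=O) electrons shift onto oxygen, producing a tetrahedral alkoxide intermediate.
After step 1 the species present is a tetrahedral alkoxide intermediate.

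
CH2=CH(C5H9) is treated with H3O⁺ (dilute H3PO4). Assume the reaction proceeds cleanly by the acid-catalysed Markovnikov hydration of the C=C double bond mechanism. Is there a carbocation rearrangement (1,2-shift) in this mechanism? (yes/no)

The first-formed carbocation is secondary.
The adjacent cyclopentyl carbon already bears 2 other carbon substituents and has a hydrogen to migrate; after a 1,2-hydride shift from that carbon the positive charge sits on a tertiary centre.
Tertiary is more stable than secondary, so the shift occurs.

yes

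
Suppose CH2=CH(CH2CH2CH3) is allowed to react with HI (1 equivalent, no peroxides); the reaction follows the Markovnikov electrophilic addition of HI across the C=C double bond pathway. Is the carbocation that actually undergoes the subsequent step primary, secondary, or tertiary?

secondary

Step 1: Electrophilic addition begins with the π(C=C) electrons forming a bond to the proton of HI. Following Markovnikov's rule, the resulting cation is secondary. The H–I bond breaks heterolytically, releasing I⁻.
No single 1,2-shift to an adjacent carbon would give a more-substituted cation, so no rearrangement occurs.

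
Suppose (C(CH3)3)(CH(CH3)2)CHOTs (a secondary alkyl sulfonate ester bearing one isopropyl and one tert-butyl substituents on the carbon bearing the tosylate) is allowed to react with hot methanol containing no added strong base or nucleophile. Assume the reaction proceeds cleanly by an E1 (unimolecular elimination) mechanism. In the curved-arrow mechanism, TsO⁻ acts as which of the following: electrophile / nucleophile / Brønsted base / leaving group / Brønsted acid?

Step 1: Rate-determining heterolysis of the C–O bond gives TsO⁻ and a secondary carbocation.
TsO⁻ departs with both electrons of the breaking σ-bond — that is the definition of a leaving group.

leaving group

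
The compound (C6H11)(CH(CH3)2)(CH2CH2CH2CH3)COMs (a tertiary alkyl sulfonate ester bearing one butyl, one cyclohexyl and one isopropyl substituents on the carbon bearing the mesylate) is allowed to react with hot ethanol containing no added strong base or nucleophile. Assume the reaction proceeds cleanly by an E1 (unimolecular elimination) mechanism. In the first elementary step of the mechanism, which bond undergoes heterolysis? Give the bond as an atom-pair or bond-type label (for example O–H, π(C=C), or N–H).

C–O

Step 1: Rate-determining heterolysis of the C–O bond gives MsO⁻ and a tertiary carbocation.
The bond broken in this step is the C–O bond.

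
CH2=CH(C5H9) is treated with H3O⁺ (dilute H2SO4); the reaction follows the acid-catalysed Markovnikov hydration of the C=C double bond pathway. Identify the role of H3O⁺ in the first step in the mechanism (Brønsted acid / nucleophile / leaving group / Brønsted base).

Step 1: Protonation of the alkene by H3O⁺: the π bond acts as the nucleophile and picks up H⁺, giving the more stable (Markovnikov) secondary carbocation. H2O is released.
H3O⁺ in the first step donates a proton in a proton-transfer step — a Brønsted acid.

Brønsted acid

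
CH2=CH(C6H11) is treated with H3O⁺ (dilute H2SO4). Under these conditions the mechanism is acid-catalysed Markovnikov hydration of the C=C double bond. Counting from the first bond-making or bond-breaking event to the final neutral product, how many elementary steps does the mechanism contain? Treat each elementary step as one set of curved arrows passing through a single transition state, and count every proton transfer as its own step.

4

Step 1: The π electrons of the C=C bond attack a proton of H3O⁺; Markovnikov addition places the new C–H on the less-substituted alkene carbon, so the positive charge ends up on the more-substituted carbon — a secondary carbocation. H2O is released.
Step 2: A hydride (H with its bonding pair) migrates from the adjacent cyclohexyl carbon to the cationic centre — a 1,2-hydride shift — upgrading the secondary cation to a tertiary one.
Step 3: A lone pair on the oxygen of H2O attacks the carbocation, forming a C–O bond and an oxonium ion (a protonated alcohol).
Step 4: H2O removes a proton from the oxonium oxygen, regenerating H3O⁺ and giving the neutral alcohol.
Total: 4 elementary steps.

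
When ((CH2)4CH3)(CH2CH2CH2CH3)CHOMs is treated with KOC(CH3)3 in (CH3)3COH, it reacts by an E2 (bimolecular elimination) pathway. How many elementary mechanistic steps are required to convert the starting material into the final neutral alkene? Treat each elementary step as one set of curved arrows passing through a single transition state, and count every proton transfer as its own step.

Step 1: Concerted anti-periplanar elimination: (CH3)3CO⁻ abstracts a β-H while MsO⁻ leaves, and the C–H electrons become the new C=C π bond — all in a single transition state.
Total: 1 elementary step.

1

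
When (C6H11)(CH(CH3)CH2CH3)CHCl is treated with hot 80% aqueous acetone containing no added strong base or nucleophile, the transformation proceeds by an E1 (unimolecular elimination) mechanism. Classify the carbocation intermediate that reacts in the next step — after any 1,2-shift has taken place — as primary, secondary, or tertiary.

tertiary

Step 1: Rate-determining heterolysis of the C–Cl bond gives Cl⁻ and a secondary carbocation.
Step 2: Carbocation rearrangement: a 1,2-hydride shift from the adjacent cyclohexyl carbon converts the initially-formed secondary cation into the more stable tertiary cation.
The cation rearranges from secondary to tertiary via a 1,2-hydride shift from the adjacent cyclohexyl carbon; the tertiary cation is what reacts next.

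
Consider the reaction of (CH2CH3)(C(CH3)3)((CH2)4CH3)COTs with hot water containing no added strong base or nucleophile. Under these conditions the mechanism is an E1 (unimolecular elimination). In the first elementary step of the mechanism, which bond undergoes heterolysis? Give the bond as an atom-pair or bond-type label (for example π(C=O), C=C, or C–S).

Step 1: The C–O bond breaks with both electrons going to the tosylate; TsO⁻ leaves and a tertiary carbocation remains.
The bond broken in this step is the C–O bond.

C–O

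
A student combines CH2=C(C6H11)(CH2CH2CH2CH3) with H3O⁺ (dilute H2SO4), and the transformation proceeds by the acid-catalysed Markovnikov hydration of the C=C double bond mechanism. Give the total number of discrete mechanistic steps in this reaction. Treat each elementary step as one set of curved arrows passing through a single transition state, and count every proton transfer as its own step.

Step 1: Electrophilic addition begins with the π(C=C) electrons forming a bond to the proton of H3O⁺. Following Markovnikov's rule, the resulting cation is tertiary. H2O is released.
(No 1,2-shift: no single shift to an adjacent carbon would give a more stable cation.)
Step 2: A lone pair on the oxygen of H2O attacks the carbocation, forming a C–O bond and an oxonium ion (a protonated alcohol).
Step 3: Deprotonation of the oxonium ion by a water molecule delivers the neutral alcohol and regenerates the acid catalyst.
Total: 3 elementary steps.

3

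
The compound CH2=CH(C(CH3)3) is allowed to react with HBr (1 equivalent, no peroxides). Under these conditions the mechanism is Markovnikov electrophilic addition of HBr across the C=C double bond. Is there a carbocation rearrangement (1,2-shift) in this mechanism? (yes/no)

The first-formed carbocation is secondary.
The adjacent tert-butyl carbon has no hydrogen but bears methyl groups; migration of one methyl with its bonding pair (a 1,2-methyl shift) places the charge on a tertiary centre.
Tertiary is more stable than secondary, so the shift occurs.

yes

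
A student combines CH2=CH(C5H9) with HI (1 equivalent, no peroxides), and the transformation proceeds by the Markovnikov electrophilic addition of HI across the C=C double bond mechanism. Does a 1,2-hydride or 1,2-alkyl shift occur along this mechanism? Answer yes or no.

The first-formed carbocation is secondary.
The adjacent cyclopentyl carbon already bears 2 other carbon substituents and has a hydrogen to migrate; after a 1,2-hydride shift from that carbon the positive charge sits on a tertiary centre.
Tertiary is more stable than secondary, so the shift occurs.

yes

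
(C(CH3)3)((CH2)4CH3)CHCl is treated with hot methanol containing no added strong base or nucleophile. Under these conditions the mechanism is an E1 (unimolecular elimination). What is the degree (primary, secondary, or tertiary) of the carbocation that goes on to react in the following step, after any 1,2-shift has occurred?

Step 1: The C–Cl bond breaks with both electrons going to the chloride; Cl⁻ leaves and a secondary carbocation remains.
Step 2: A methyl group with its bonding pair migrates from the adjacent tert-butyl carbon to the cationic centre — a 1,2-methyl shift — upgrading the secondary cation to a tertiary one.
The cation rearranges from secondary to tertiary via a 1,2-methyl shift from the adjacent tert-butyl carbon; the tertiary cation is what reacts next.

tertiary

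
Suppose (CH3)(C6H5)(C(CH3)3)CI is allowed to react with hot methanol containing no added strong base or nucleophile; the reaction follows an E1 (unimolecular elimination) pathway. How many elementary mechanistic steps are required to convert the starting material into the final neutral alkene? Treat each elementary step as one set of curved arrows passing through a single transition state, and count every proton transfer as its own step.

2

Step 1: The C–I bond breaks with both electrons going to the iodide; I⁻ leaves and a tertiary carbocation remains.
(No 1,2-shift: no single shift to an adjacent carbon would give a more stable cation.)
Step 2: Loss of a β-proton to a methanol molecule of the solvent: the C–H bonding pair collapses toward the cationic carbon to form the C=C π bond, yielding the alkene.
Total: 2 elementary steps.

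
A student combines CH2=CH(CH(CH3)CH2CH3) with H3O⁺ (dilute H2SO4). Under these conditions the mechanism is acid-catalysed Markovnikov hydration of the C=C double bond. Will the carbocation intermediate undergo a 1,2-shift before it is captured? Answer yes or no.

The first-formed carbocation is secondary.
The adjacent sec-butyl carbon already bears 2 other carbon substituents and has a hydrogen to migrate; after a 1,2-hydride shift from that carbon the positive charge sits on a tertiary centre.
Tertiary is more stable than secondary, so the shift occurs.

yes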